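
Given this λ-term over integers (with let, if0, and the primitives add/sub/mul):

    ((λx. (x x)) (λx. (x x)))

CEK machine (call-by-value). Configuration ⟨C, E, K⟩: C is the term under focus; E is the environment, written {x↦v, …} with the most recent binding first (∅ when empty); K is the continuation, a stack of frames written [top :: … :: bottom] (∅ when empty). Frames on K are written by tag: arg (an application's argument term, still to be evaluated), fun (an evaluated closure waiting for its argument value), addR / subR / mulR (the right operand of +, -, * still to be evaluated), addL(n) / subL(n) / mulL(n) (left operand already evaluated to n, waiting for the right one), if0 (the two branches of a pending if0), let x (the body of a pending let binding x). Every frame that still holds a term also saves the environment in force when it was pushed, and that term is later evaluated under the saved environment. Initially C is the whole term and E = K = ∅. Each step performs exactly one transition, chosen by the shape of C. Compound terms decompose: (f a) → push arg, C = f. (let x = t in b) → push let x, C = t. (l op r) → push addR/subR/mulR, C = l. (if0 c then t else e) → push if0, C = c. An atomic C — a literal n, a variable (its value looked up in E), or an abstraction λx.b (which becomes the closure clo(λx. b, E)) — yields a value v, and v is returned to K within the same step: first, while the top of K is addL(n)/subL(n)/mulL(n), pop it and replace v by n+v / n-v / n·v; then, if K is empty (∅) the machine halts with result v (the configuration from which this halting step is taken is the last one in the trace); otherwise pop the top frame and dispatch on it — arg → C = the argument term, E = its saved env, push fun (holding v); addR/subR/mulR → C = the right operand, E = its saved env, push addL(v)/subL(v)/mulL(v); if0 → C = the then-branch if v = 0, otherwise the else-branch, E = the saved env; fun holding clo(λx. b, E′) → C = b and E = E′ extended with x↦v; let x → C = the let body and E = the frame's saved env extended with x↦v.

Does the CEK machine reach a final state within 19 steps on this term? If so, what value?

Answer: DIVERGES (no final state within 19 steps)

Execution trace:
step 0: ⟨C=((λx. (x x)) (λx. (x x))); E=∅; K=∅⟩
step 1: ⟨C=(λx. (x x)); E=∅; K=[arg]⟩
step 2: ⟨C=(λx. (x x)); E=∅; K=[fun]⟩
step 3: ⟨C=(x x); E={x↦clo(λx. (x x), ∅)}; K=∅⟩
step 4: ⟨C=x; E={x↦clo(λx. (x x), ∅)}; K=[arg]⟩
step 5: ⟨C=x; E={x↦clo(λx. (x x), ∅)}; K=[fun]⟩
… configuration repeats with period 3 (steps 3–5 recur indefinitely) …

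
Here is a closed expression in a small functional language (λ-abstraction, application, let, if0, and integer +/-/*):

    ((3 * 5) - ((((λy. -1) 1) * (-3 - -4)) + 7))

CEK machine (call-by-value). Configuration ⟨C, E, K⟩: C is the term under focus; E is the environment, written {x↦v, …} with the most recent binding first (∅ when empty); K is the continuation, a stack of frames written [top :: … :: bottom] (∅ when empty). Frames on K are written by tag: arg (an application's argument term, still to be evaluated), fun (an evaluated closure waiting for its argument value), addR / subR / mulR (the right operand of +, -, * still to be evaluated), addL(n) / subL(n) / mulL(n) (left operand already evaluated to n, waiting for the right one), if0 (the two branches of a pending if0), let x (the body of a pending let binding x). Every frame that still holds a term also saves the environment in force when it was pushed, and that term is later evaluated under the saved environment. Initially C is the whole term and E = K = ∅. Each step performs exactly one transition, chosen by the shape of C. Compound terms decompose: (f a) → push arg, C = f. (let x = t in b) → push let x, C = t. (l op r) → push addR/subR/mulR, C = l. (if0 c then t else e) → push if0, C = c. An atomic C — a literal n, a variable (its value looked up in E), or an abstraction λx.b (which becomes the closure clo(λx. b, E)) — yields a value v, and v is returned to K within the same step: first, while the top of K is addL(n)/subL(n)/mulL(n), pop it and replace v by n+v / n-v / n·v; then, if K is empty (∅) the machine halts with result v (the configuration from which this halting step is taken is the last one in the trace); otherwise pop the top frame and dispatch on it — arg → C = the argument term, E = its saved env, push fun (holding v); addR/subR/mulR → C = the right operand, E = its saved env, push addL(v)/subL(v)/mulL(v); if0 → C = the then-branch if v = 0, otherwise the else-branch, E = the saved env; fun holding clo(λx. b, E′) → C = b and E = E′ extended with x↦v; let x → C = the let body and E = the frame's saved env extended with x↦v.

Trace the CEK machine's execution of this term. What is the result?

Answer: 9

Execution trace:
0. ⟨C=((3 * 5) - ((((λy. -1) 1) * (-3 - -4)) + 7)); E=∅; K=∅⟩
1. ⟨C=(3 * 5); E=∅; K=[subR]⟩
2. ⟨C=3; E=∅; K=[mulR :: subR]⟩
3. ⟨C=5; E=∅; K=[mulL(3) :: subR]⟩
4. ⟨C=((((λy. -1) 1) * (-3 - -4)) + 7); E=∅; K=[subL(15)]⟩
5. ⟨C=(((λy. -1) 1) * (-3 - -4)); E=∅; K=[addR :: subL(15)]⟩
6. ⟨C=((λy. -1) 1); E=∅; K=[mulR :: addR :: subL(15)]⟩
7. ⟨C=(λy. -1); E=∅; K=[arg :: mulR :: addR :: subL(15)]⟩
8. ⟨C=1; E=∅; K=[fun :: mulR :: addR :: subL(15)]⟩
9. ⟨C=-1; E={y↦1}; K=[mulR :: addR :: subL(15)]⟩
10. ⟨C=(-3 - -4); E=∅; K=[mulL(-1) :: addR :: subL(15)]⟩
11. ⟨C=-3; E=∅; K=[subR :: mulL(-1) :: addR :: subL(15)]⟩
12. ⟨C=-4; E=∅; K=[subL(-3) :: mulL(-1) :: addR :: subL(15)]⟩
13. ⟨C=7; E=∅; K=[addL(-1) :: subL(15)]⟩
→ final value 9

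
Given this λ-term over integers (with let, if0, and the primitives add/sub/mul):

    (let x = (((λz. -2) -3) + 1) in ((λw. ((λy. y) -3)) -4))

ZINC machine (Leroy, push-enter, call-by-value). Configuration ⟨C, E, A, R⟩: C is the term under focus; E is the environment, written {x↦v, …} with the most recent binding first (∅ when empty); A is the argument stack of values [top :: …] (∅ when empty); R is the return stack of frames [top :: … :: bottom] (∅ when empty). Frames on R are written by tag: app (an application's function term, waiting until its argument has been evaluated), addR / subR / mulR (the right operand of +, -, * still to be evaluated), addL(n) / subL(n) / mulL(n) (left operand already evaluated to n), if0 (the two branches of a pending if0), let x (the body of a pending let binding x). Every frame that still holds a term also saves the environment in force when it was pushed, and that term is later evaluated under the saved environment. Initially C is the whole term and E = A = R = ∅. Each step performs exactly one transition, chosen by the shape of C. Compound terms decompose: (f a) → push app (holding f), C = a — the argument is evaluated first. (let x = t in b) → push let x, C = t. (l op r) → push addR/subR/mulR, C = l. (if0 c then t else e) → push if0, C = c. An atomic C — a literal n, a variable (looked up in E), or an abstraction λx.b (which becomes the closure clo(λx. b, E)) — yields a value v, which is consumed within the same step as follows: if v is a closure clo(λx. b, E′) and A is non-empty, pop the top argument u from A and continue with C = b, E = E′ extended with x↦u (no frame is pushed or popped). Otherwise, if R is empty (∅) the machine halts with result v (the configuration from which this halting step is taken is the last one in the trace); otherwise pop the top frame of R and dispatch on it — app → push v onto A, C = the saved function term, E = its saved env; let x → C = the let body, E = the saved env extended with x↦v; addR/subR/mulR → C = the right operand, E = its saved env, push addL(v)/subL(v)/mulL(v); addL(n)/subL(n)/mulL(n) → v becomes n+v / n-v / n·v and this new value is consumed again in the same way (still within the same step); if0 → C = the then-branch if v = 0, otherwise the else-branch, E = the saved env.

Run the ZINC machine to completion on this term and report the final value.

[0] [C=(let x = (((λz. -2) -3) + 1) in ((λw. ((λy. y) -3)) -4)) | E=∅ | A=∅ | R=∅]
[1] [C=(((λz. -2) -3) + 1) | E=∅ | A=∅ | R=[let x]]
[2] [C=((λz. -2) -3) | E=∅ | A=∅ | R=[addR :: let x]]
[3] [C=-3 | E=∅ | A=∅ | R=[app :: addR :: let x]]
[4] [C=(λz. -2) | E=∅ | A=[-3] | R=[addR :: let x]]
[5] [C=-2 | E={z↦-3} | A=∅ | R=[addR :: let x]]
[6] [C=1 | E=∅ | A=∅ | R=[addL(-2) :: let x]]
[7] [C=((λw. ((λy. y) -3)) -4) | E={x↦-1} | A=∅ | R=∅]
[8] [C=-4 | E={x↦-1} | A=∅ | R=[app]]
[9] [C=(λw. ((λy. y) -3)) | E={x↦-1} | A=[-4] | R=∅]
[10] [C=((λy. y) -3) | E={w↦-4, x↦-1} | A=∅ | R=∅]
[11] [C=-3 | E={w↦-4, x↦-1} | A=∅ | R=[app]]
[12] [C=(λy. y) | E={w↦-4, x↦-1} | A=[-3] | R=∅]
[13] [C=y | E={y↦-3, w↦-4, x↦-1} | A=∅ | R=∅]
→ final value -3

Answer: -3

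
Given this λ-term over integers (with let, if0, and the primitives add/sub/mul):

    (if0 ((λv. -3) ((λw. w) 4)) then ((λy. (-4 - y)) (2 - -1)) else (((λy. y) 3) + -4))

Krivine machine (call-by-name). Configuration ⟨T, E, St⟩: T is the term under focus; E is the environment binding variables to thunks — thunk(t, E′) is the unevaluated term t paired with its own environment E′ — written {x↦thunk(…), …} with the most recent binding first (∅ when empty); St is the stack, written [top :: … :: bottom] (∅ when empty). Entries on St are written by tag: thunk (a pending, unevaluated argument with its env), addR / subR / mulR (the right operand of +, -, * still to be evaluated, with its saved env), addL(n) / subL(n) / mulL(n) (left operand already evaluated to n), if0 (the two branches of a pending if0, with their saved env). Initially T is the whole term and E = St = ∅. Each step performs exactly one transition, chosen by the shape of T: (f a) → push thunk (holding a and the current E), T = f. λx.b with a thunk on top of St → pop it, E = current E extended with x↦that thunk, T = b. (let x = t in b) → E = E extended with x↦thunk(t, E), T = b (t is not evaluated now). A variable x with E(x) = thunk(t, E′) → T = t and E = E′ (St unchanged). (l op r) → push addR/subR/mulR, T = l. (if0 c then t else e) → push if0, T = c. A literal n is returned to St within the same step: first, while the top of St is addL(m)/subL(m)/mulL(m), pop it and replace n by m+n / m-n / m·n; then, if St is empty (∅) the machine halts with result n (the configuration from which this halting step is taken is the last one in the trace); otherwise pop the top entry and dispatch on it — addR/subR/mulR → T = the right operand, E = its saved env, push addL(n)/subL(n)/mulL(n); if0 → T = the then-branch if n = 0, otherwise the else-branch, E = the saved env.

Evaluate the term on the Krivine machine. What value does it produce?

Answer: -1

Execution trace:
step 0: <T=(if0 ((λv. -3) ((λw. w) 4)) then ((λy. (-4 - y)) (2 - -1)) else (((λy. y) 3) + -4)), E=∅, St=∅>
step 1: <T=((λv. -3) ((λw. w) 4)), E=∅, St=[if0]>
step 2: <T=(λv. -3), E=∅, St=[thunk :: if0]>
step 3: <T=-3, E={v↦thunk(((λw. w) 4), ∅)}, St=[if0]>
step 4: <T=(((λy. y) 3) + -4), E=∅, St=∅>
step 5: <T=((λy. y) 3), E=∅, St=[addR]>
step 6: <T=(λy. y), E=∅, St=[thunk :: addR]>
step 7: <T=y, E={y↦thunk(3, ∅)}, St=[addR]>
step 8: <T=3, E=∅, St=[addR]>
step 9: <T=-4, E=∅, St=[addL(3)]>
→ final value -1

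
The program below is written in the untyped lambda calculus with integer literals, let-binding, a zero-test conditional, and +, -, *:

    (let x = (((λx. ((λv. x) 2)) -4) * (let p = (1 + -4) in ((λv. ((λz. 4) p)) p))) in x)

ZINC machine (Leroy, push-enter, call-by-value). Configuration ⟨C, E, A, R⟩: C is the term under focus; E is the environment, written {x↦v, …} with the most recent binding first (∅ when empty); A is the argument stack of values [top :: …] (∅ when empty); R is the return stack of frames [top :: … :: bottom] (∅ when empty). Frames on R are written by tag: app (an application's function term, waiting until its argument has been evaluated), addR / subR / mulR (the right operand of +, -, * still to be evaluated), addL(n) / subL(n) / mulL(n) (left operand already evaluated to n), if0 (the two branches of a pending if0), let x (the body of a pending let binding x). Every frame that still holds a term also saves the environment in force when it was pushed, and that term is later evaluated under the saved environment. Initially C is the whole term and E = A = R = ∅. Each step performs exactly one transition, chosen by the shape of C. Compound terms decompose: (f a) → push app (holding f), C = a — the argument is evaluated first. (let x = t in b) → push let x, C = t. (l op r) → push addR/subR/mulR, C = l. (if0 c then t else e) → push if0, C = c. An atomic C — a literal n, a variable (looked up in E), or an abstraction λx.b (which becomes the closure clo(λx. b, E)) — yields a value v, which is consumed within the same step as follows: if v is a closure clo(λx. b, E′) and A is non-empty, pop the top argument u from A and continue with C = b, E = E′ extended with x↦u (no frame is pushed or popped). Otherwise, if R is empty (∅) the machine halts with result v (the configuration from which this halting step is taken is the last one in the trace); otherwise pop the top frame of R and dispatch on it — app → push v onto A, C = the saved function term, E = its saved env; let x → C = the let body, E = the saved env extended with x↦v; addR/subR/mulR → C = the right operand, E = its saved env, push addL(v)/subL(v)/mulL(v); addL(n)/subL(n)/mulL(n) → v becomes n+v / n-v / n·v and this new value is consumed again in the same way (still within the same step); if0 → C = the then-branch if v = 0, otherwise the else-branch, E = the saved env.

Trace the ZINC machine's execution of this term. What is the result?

step 0: ⟨C=(let x = (((λx. ((λv. x) 2)) -4) * (let p = (1 + -4) in ((λv. ((λz. 4) p)) p))) in x); E=∅; A=∅; R=∅⟩
step 1: ⟨C=(((λx. ((λv. x) 2)) -4) * (let p = (1 + -4) in ((λv. ((λz. 4) p)) p))); E=∅; A=∅; R=[let x]⟩
step 2: ⟨C=((λx. ((λv. x) 2)) -4); E=∅; A=∅; R=[mulR :: let x]⟩
step 3: ⟨C=-4; E=∅; A=∅; R=[app :: mulR :: let x]⟩
step 4: ⟨C=(λx. ((λv. x) 2)); E=∅; A=[-4]; R=[mulR :: let x]⟩
step 5: ⟨C=((λv. x) 2); E={x↦-4}; A=∅; R=[mulR :: let x]⟩
step 6: ⟨C=2; E={x↦-4}; A=∅; R=[app :: mulR :: let x]⟩
step 7: ⟨C=(λv. x); E={x↦-4}; A=[2]; R=[mulR :: let x]⟩
step 8: ⟨C=x; E={v↦2, x↦-4}; A=∅; R=[mulR :: let x]⟩
step 9: ⟨C=(let p = (1 + -4) in ((λv. ((λz. 4) p)) p)); E=∅; A=∅; R=[mulL(-4) :: let x]⟩
step 10: ⟨C=(1 + -4); E=∅; A=∅; R=[let p :: mulL(-4) :: let x]⟩
step 11: ⟨C=1; E=∅; A=∅; R=[addR :: let p :: mulL(-4) :: let x]⟩
step 12: ⟨C=-4; E=∅; A=∅; R=[addL(1) :: let p :: mulL(-4) :: let x]⟩
step 13: ⟨C=((λv. ((λz. 4) p)) p); E={p↦-3}; A=∅; R=[mulL(-4) :: let x]⟩
step 14: ⟨C=p; E={p↦-3}; A=∅; R=[app :: mulL(-4) :: let x]⟩
step 15: ⟨C=(λv. ((λz. 4) p)); E={p↦-3}; A=[-3]; R=[mulL(-4) :: let x]⟩
step 16: ⟨C=((λz. 4) p); E={v↦-3, p↦-3}; A=∅; R=[mulL(-4) :: let x]⟩
step 17: ⟨C=p; E={v↦-3, p↦-3}; A=∅; R=[app :: mulL(-4) :: let x]⟩
step 18: ⟨C=(λz. 4); E={v↦-3, p↦-3}; A=[-3]; R=[mulL(-4) :: let x]⟩
step 19: ⟨C=4; E={z↦-3, v↦-3, p↦-3}; A=∅; R=[mulL(-4) :: let x]⟩
step 20: ⟨C=x; E={x↦-16}; A=∅; R=∅⟩
→ final value -16

Answer: -16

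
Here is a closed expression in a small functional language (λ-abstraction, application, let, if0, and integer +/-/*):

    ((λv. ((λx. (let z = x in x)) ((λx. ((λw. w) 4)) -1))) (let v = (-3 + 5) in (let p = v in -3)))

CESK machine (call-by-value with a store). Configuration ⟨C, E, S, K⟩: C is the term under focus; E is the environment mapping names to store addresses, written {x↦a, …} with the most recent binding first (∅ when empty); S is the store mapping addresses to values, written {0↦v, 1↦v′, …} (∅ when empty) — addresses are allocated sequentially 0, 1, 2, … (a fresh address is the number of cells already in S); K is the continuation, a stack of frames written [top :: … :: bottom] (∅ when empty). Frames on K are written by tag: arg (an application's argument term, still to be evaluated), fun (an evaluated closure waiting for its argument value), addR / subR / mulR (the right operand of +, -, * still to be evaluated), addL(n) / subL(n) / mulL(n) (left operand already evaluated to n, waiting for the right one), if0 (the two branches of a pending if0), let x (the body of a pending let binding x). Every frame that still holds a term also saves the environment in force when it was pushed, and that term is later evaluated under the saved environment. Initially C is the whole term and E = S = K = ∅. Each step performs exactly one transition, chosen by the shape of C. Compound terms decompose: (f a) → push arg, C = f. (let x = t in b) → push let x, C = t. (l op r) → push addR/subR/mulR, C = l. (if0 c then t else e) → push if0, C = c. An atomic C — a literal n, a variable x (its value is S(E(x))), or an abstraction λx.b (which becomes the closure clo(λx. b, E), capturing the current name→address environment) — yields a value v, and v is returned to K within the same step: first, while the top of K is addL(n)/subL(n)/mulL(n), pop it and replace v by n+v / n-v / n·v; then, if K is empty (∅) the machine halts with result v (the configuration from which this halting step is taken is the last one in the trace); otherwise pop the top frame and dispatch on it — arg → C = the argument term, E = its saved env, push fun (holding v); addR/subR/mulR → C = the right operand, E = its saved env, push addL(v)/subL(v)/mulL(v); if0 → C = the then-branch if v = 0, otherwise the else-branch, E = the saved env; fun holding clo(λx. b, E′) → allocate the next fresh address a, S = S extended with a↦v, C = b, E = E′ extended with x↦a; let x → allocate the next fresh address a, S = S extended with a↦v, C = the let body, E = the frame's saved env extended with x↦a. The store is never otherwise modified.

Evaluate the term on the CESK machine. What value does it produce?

Answer: 4

Derivation:
0. ⟨C=((λv. ((λx. (let z = x in x)) ((λx. ((λw. w) 4)) -1))) (let v = (-3 + 5) in (let p = v in -3))); E=∅; S=∅; K=∅⟩
1. ⟨C=(λv. ((λx. (let z = x in x)) ((λx. ((λw. w) 4)) -1))); E=∅; S=∅; K=[arg]⟩
2. ⟨C=(let v = (-3 + 5) in (let p = v in -3)); E=∅; S=∅; K=[fun]⟩
3. ⟨C=(-3 + 5); E=∅; S=∅; K=[let v :: fun]⟩
4. ⟨C=-3; E=∅; S=∅; K=[addR :: let v :: fun]⟩
5. ⟨C=5; E=∅; S=∅; K=[addL(-3) :: let v :: fun]⟩
6. ⟨C=(let p = v in -3); E={v↦0}; S={0↦2}; K=[fun]⟩
7. ⟨C=v; E={v↦0}; S={0↦2}; K=[let p :: fun]⟩
8. ⟨C=-3; E={p↦1, v↦0}; S={0↦2, 1↦2}; K=[fun]⟩
9. ⟨C=((λx. (let z = x in x)) ((λx. ((λw. w) 4)) -1)); E={v↦2}; S={0↦2, 1↦2, 2↦-3}; K=∅⟩
10. ⟨C=(λx. (let z = x in x)); E={v↦2}; S={0↦2, 1↦2, 2↦-3}; K=[arg]⟩
11. ⟨C=((λx. ((λw. w) 4)) -1); E={v↦2}; S={0↦2, 1↦2, 2↦-3}; K=[fun]⟩
12. ⟨C=(λx. ((λw. w) 4)); E={v↦2}; S={0↦2, 1↦2, 2↦-3}; K=[arg :: fun]⟩
13. ⟨C=-1; E={v↦2}; S={0↦2, 1↦2, 2↦-3}; K=[fun :: fun]⟩
14. ⟨C=((λw. w) 4); E={x↦3, v↦2}; S={0↦2, 1↦2, 2↦-3, 3↦-1}; K=[fun]⟩
15. ⟨C=(λw. w); E={x↦3, v↦2}; S={0↦2, 1↦2, 2↦-3, 3↦-1}; K=[arg :: fun]⟩
16. ⟨C=4; E={x↦3, v↦2}; S={0↦2, 1↦2, 2↦-3, 3↦-1}; K=[fun :: fun]⟩
17. ⟨C=w; E={w↦4, x↦3, v↦2}; S={0↦2, 1↦2, 2↦-3, 3↦-1, 4↦4}; K=[fun]⟩
18. ⟨C=(let z = x in x); E={x↦5, v↦2}; S={0↦2, 1↦2, 2↦-3, 3↦-1, 4↦4, 5↦4}; K=∅⟩
19. ⟨C=x; E={x↦5, v↦2}; S={0↦2, 1↦2, 2↦-3, 3↦-1, 4↦4, 5↦4}; K=[let z]⟩
20. ⟨C=x; E={z↦6, x↦5, v↦2}; S={0↦2, 1↦2, 2↦-3, 3↦-1, 4↦4, 5↦4, 6↦4}; K=∅⟩
→ final value 4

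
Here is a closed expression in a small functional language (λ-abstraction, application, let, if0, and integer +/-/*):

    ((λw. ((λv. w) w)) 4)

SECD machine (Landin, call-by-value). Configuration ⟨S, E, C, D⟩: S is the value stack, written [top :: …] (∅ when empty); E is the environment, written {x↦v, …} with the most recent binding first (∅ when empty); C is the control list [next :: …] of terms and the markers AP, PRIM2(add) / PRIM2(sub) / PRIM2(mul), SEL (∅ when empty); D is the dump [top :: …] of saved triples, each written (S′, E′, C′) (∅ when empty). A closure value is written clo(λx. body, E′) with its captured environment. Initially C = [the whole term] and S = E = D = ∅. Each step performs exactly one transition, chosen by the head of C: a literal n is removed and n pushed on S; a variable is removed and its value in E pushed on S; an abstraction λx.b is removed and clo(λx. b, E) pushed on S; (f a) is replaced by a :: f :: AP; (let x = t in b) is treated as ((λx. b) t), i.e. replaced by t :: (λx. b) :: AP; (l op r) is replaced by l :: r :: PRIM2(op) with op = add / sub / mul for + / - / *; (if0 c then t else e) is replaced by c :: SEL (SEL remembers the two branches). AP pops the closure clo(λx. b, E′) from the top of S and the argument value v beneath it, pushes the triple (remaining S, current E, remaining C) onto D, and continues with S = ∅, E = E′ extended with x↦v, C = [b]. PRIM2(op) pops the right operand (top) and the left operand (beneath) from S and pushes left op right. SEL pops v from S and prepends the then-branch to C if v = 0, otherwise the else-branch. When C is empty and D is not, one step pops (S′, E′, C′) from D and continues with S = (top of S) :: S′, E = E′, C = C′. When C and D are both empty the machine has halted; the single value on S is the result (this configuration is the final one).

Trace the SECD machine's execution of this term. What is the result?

[0] [S=∅ | E=∅ | C=[((λw. ((λv. w) w)) 4)] | D=∅]
[1] [S=∅ | E=∅ | C=[4 :: (λw. ((λv. w) w)) :: AP] | D=∅]
[2] [S=[4] | E=∅ | C=[(λw. ((λv. w) w)) :: AP] | D=∅]
[3] [S=[clo(λw. ((λv. w) w), ∅) :: 4] | E=∅ | C=[AP] | D=∅]
[4] [S=∅ | E={w↦4} | C=[((λv. w) w)] | D=[(∅, ∅, ∅)]]
[5] [S=∅ | E={w↦4} | C=[w :: (λv. w) :: AP] | D=[(∅, ∅, ∅)]]
[6] [S=[4] | E={w↦4} | C=[(λv. w) :: AP] | D=[(∅, ∅, ∅)]]
[7] [S=[clo(λv. w, {w↦4}) :: 4] | E={w↦4} | C=[AP] | D=[(∅, ∅, ∅)]]
[8] [S=∅ | E={v↦4, w↦4} | C=[w] | D=[(∅, {w↦4}, ∅) :: (∅, ∅, ∅)]]
[9] [S=[4] | E={v↦4, w↦4} | C=∅ | D=[(∅, {w↦4}, ∅) :: (∅, ∅, ∅)]]
[10] [S=[4] | E={w↦4} | C=∅ | D=[(∅, ∅, ∅)]]
[11] [S=[4] | E=∅ | C=∅ | D=∅]
→ final value 4

Answer: 4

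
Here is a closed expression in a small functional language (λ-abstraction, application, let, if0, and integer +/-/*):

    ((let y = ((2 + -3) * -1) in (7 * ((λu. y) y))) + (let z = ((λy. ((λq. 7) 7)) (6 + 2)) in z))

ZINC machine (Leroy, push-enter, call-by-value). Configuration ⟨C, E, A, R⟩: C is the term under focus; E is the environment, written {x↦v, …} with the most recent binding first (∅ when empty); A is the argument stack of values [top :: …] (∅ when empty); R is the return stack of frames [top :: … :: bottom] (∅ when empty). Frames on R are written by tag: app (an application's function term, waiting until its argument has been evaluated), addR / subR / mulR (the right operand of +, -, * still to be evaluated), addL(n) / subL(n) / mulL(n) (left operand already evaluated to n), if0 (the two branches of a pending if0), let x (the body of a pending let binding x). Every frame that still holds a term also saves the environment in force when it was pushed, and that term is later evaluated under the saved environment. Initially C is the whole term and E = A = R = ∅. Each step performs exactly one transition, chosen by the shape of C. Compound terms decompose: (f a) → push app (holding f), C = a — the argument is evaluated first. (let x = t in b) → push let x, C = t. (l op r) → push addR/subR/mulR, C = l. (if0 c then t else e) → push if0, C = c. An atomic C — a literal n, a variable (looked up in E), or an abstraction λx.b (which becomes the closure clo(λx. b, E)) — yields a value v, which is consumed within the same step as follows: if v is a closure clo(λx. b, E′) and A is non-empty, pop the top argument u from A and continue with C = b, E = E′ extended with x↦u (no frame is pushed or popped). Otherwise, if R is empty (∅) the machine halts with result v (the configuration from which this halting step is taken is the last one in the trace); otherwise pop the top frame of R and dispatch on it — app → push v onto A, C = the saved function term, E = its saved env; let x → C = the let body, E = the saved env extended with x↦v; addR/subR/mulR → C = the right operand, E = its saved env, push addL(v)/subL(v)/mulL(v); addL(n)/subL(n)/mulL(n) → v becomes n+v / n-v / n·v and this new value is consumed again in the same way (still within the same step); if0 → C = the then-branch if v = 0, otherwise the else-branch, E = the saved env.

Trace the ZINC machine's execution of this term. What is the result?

0. ⟨C=((let y = ((2 + -3) * -1) in (7 * ((λu. y) y))) + (let z = ((λy. ((λq. 7) 7)) (6 + 2)) in z)); E=∅; A=∅; R=∅⟩
1. ⟨C=(let y = ((2 + -3) * -1) in (7 * ((λu. y) y))); E=∅; A=∅; R=[addR]⟩
2. ⟨C=((2 + -3) * -1); E=∅; A=∅; R=[let y :: addR]⟩
3. ⟨C=(2 + -3); E=∅; A=∅; R=[mulR :: let y :: addR]⟩
4. ⟨C=2; E=∅; A=∅; R=[addR :: mulR :: let y :: addR]⟩
5. ⟨C=-3; E=∅; A=∅; R=[addL(2) :: mulR :: let y :: addR]⟩
6. ⟨C=-1; E=∅; A=∅; R=[mulL(-1) :: let y :: addR]⟩
7. ⟨C=(7 * ((λu. y) y)); E={y↦1}; A=∅; R=[addR]⟩
8. ⟨C=7; E={y↦1}; A=∅; R=[mulR :: addR]⟩
9. ⟨C=((λu. y) y); E={y↦1}; A=∅; R=[mulL(7) :: addR]⟩
10. ⟨C=y; E={y↦1}; A=∅; R=[app :: mulL(7) :: addR]⟩
11. ⟨C=(λu. y); E={y↦1}; A=[1]; R=[mulL(7) :: addR]⟩
12. ⟨C=y; E={u↦1, y↦1}; A=∅; R=[mulL(7) :: addR]⟩
13. ⟨C=(let z = ((λy. ((λq. 7) 7)) (6 + 2)) in z); E=∅; A=∅; R=[addL(7)]⟩
14. ⟨C=((λy. ((λq. 7) 7)) (6 + 2)); E=∅; A=∅; R=[let z :: addL(7)]⟩
15. ⟨C=(6 + 2); E=∅; A=∅; R=[app :: let z :: addL(7)]⟩
16. ⟨C=6; E=∅; A=∅; R=[addR :: app :: let z :: addL(7)]⟩
17. ⟨C=2; E=∅; A=∅; R=[addL(6) :: app :: let z :: addL(7)]⟩
18. ⟨C=(λy. ((λq. 7) 7)); E=∅; A=[8]; R=[let z :: addL(7)]⟩
19. ⟨C=((λq. 7) 7); E={y↦8}; A=∅; R=[let z :: addL(7)]⟩
20. ⟨C=7; E={y↦8}; A=∅; R=[app :: let z :: addL(7)]⟩
21. ⟨C=(λq. 7); E={y↦8}; A=[7]; R=[let z :: addL(7)]⟩
22. ⟨C=7; E={q↦7, y↦8}; A=∅; R=[let z :: addL(7)]⟩
23. ⟨C=z; E={z↦7}; A=∅; R=[addL(7)]⟩
→ final value 14

Answer: 14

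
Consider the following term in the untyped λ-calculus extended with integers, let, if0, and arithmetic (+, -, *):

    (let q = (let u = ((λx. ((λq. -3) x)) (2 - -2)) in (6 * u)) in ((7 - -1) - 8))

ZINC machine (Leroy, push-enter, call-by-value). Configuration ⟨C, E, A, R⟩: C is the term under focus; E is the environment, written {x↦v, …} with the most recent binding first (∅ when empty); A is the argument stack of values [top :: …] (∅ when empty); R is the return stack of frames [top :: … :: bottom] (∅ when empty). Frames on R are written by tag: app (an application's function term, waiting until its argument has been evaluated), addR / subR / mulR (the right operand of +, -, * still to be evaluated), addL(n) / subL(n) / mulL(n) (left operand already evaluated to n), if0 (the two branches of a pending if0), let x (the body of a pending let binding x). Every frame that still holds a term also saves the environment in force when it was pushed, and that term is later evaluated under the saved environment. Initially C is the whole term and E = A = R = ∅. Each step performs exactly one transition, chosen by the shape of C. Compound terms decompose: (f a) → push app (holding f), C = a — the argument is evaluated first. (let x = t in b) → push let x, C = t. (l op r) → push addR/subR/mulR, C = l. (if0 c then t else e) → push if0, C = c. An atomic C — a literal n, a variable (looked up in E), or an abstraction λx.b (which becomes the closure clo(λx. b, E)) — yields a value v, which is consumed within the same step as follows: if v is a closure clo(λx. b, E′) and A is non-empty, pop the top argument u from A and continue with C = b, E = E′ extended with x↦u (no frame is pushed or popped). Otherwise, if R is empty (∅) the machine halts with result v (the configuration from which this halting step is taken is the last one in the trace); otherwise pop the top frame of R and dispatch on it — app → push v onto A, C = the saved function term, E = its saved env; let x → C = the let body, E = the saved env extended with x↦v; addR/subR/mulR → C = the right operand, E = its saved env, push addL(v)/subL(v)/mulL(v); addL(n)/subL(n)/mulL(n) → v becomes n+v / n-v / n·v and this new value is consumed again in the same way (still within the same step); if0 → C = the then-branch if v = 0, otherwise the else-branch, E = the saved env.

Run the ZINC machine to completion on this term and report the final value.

t=0: [C=(let q = (let u = ((λx. ((λq. -3) x)) (2 - -2)) in (6 * u)) in ((7 - -1) - 8)) | E=∅ | A=∅ | R=∅]
t=1: [C=(let u = ((λx. ((λq. -3) x)) (2 - -2)) in (6 * u)) | E=∅ | A=∅ | R=[let q]]
t=2: [C=((λx. ((λq. -3) x)) (2 - -2)) | E=∅ | A=∅ | R=[let u :: let q]]
t=3: [C=(2 - -2) | E=∅ | A=∅ | R=[app :: let u :: let q]]
t=4: [C=2 | E=∅ | A=∅ | R=[subR :: app :: let u :: let q]]
t=5: [C=-2 | E=∅ | A=∅ | R=[subL(2) :: app :: let u :: let q]]
t=6: [C=(λx. ((λq. -3) x)) | E=∅ | A=[4] | R=[let u :: let q]]
t=7: [C=((λq. -3) x) | E={x↦4} | A=∅ | R=[let u :: let q]]
t=8: [C=x | E={x↦4} | A=∅ | R=[app :: let u :: let q]]
t=9: [C=(λq. -3) | E={x↦4} | A=[4] | R=[let u :: let q]]
t=10: [C=-3 | E={q↦4, x↦4} | A=∅ | R=[let u :: let q]]
t=11: [C=(6 * u) | E={u↦-3} | A=∅ | R=[let q]]
t=12: [C=6 | E={u↦-3} | A=∅ | R=[mulR :: let q]]
t=13: [C=u | E={u↦-3} | A=∅ | R=[mulL(6) :: let q]]
t=14: [C=((7 - -1) - 8) | E={q↦-18} | A=∅ | R=∅]
t=15: [C=(7 - -1) | E={q↦-18} | A=∅ | R=[subR]]
t=16: [C=7 | E={q↦-18} | A=∅ | R=[subR :: subR]]
t=17: [C=-1 | E={q↦-18} | A=∅ | R=[subL(7) :: subR]]
t=18: [C=8 | E={q↦-18} | A=∅ | R=[subL(8)]]
→ final value 0

Answer: 0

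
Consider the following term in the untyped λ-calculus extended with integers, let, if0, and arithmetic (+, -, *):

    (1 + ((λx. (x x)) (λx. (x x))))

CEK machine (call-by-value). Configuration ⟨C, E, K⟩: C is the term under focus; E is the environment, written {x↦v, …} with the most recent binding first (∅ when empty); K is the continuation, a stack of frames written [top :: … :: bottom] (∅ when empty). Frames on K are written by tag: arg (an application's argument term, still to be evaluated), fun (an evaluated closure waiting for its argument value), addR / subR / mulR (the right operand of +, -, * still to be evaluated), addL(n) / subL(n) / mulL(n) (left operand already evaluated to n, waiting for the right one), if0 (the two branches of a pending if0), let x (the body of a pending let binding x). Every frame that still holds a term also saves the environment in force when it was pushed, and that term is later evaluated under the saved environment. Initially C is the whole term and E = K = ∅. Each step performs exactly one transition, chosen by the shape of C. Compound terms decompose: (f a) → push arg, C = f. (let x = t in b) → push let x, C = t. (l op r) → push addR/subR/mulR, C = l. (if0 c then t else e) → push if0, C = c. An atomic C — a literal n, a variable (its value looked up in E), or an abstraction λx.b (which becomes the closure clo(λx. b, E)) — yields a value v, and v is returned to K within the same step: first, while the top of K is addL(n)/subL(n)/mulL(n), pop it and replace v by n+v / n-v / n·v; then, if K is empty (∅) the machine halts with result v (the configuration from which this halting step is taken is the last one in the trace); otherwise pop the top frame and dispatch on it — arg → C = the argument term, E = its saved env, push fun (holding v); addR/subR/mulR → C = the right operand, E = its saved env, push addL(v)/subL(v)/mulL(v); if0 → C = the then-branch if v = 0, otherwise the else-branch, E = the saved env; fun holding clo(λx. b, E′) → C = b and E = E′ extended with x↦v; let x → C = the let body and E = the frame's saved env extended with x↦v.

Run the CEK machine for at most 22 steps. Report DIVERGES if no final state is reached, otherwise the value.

0. [C=(1 + ((λx. (x x)) (λx. (x x)))) | E=∅ | K=∅]
1. [C=1 | E=∅ | K=[addR]]
2. [C=((λx. (x x)) (λx. (x x))) | E=∅ | K=[addL(1)]]
3. [C=(λx. (x x)) | E=∅ | K=[arg :: addL(1)]]
4. [C=(λx. (x x)) | E=∅ | K=[fun :: addL(1)]]
5. [C=(x x) | E={x↦clo(λx. (x x), ∅)} | K=[addL(1)]]
6. [C=x | E={x↦clo(λx. (x x), ∅)} | K=[arg :: addL(1)]]
7. [C=x | E={x↦clo(λx. (x x), ∅)} | K=[fun :: addL(1)]]
… configuration repeats with period 3 (steps 5–7 recur indefinitely) …

Answer: DIVERGES (no final state within 22 steps)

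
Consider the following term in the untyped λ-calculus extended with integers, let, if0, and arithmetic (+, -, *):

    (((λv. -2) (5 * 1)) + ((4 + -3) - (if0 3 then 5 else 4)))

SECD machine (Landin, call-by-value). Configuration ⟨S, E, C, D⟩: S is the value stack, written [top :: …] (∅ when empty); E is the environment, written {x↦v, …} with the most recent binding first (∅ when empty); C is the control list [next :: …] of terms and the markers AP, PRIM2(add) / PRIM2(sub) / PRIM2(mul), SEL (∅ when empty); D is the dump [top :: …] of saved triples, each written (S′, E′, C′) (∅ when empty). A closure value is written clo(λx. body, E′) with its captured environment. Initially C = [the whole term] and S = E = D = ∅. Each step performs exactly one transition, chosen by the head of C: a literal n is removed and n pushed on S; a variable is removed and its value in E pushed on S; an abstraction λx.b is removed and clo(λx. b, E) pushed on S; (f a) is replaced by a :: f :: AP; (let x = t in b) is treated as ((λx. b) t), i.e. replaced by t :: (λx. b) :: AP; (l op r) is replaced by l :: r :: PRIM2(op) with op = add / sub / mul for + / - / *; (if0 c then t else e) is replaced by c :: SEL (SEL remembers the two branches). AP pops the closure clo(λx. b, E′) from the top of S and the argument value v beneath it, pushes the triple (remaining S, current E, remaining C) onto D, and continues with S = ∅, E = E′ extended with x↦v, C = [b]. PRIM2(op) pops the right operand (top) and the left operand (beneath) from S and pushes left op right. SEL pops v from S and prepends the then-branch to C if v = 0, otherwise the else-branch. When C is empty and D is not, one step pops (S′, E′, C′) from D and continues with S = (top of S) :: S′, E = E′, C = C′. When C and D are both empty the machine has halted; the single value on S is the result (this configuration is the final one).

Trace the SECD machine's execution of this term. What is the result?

[0] [S=∅ | E=∅ | C=[(((λv. -2) (5 * 1)) + ((4 + -3) - (if0 3 then 5 else 4)))] | D=∅]
[1] [S=∅ | E=∅ | C=[((λv. -2) (5 * 1)) :: ((4 + -3) - (if0 3 then 5 else 4)) :: PRIM2(add)] | D=∅]
[2] [S=∅ | E=∅ | C=[(5 * 1) :: (λv. -2) :: AP :: ((4 + -3) - (if0 3 then 5 else 4)) :: PRIM2(add)] | D=∅]
[3] [S=∅ | E=∅ | C=[5 :: 1 :: PRIM2(mul) :: (λv. -2) :: AP :: ((4 + -3) - (if0 3 then 5 else 4)) :: PRIM2(add)] | D=∅]
[4] [S=[5] | E=∅ | C=[1 :: PRIM2(mul) :: (λv. -2) :: AP :: ((4 + -3) - (if0 3 then 5 else 4)) :: PRIM2(add)] | D=∅]
[5] [S=[1 :: 5] | E=∅ | C=[PRIM2(mul) :: (λv. -2) :: AP :: ((4 + -3) - (if0 3 then 5 else 4)) :: PRIM2(add)] | D=∅]
[6] [S=[5] | E=∅ | C=[(λv. -2) :: AP :: ((4 + -3) - (if0 3 then 5 else 4)) :: PRIM2(add)] | D=∅]
[7] [S=[clo(λv. -2, ∅) :: 5] | E=∅ | C=[AP :: ((4 + -3) - (if0 3 then 5 else 4)) :: PRIM2(add)] | D=∅]
[8] [S=∅ | E={v↦5} | C=[-2] | D=[(∅, ∅, [((4 + -3) - (if0 3 then 5 else 4)) :: PRIM2(add)])]]
[9] [S=[-2] | E={v↦5} | C=∅ | D=[(∅, ∅, [((4 + -3) - (if0 3 then 5 else 4)) :: PRIM2(add)])]]
[10] [S=[-2] | E=∅ | C=[((4 + -3) - (if0 3 then 5 else 4)) :: PRIM2(add)] | D=∅]
[11] [S=[-2] | E=∅ | C=[(4 + -3) :: (if0 3 then 5 else 4) :: PRIM2(sub) :: PRIM2(add)] | D=∅]
[12] [S=[-2] | E=∅ | C=[4 :: -3 :: PRIM2(add) :: (if0 3 then 5 else 4) :: PRIM2(sub) :: PRIM2(add)] | D=∅]
[13] [S=[4 :: -2] | E=∅ | C=[-3 :: PRIM2(add) :: (if0 3 then 5 else 4) :: PRIM2(sub) :: PRIM2(add)] | D=∅]
[14] [S=[-3 :: 4 :: -2] | E=∅ | C=[PRIM2(add) :: (if0 3 then 5 else 4) :: PRIM2(sub) :: PRIM2(add)] | D=∅]
[15] [S=[1 :: -2] | E=∅ | C=[(if0 3 then 5 else 4) :: PRIM2(sub) :: PRIM2(add)] | D=∅]
[16] [S=[1 :: -2] | E=∅ | C=[3 :: SEL :: PRIM2(sub) :: PRIM2(add)] | D=∅]
[17] [S=[3 :: 1 :: -2] | E=∅ | C=[SEL :: PRIM2(sub) :: PRIM2(add)] | D=∅]
[18] [S=[1 :: -2] | E=∅ | C=[4 :: PRIM2(sub) :: PRIM2(add)] | D=∅]
[19] [S=[4 :: 1 :: -2] | E=∅ | C=[PRIM2(sub) :: PRIM2(add)] | D=∅]
[20] [S=[-3 :: -2] | E=∅ | C=[PRIM2(add)] | D=∅]
[21] [S=[-5] | E=∅ | C=∅ | D=∅]
→ final value -5

Answer: -5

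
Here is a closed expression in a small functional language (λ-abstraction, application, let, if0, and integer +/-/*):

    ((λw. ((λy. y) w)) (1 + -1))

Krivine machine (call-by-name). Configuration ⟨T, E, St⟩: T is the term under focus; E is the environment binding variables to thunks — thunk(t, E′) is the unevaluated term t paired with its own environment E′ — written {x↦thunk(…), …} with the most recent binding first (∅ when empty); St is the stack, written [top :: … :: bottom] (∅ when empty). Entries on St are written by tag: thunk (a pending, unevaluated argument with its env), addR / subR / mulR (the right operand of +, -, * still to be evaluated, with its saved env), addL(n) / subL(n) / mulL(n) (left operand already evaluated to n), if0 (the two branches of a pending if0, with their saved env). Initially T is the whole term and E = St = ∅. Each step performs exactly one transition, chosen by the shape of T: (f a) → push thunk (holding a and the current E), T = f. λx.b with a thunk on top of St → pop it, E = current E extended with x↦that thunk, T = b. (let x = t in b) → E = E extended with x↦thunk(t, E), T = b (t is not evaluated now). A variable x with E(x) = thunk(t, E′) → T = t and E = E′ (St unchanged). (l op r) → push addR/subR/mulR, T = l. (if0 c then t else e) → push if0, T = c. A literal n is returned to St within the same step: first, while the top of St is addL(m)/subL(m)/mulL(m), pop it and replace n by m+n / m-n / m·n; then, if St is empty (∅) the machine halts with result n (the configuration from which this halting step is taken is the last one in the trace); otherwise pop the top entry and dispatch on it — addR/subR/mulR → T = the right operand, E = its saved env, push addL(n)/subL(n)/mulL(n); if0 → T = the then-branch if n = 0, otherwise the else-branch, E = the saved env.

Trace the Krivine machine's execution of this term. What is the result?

t=0: ⟨T=((λw. ((λy. y) w)) (1 + -1)); E=∅; St=∅⟩
t=1: ⟨T=(λw. ((λy. y) w)); E=∅; St=[thunk]⟩
t=2: ⟨T=((λy. y) w); E={w↦thunk((1 + -1), ∅)}; St=∅⟩
t=3: ⟨T=(λy. y); E={w↦thunk((1 + -1), ∅)}; St=[thunk]⟩
t=4: ⟨T=y; E={y↦thunk(w, {w↦thunk((1 + -1), ∅)}), w↦thunk((1 + -1), ∅)}; St=∅⟩
t=5: ⟨T=w; E={w↦thunk((1 + -1), ∅)}; St=∅⟩
t=6: ⟨T=(1 + -1); E=∅; St=∅⟩
t=7: ⟨T=1; E=∅; St=[addR]⟩
t=8: ⟨T=-1; E=∅; St=[addL(1)]⟩
→ final value 0

Answer: 0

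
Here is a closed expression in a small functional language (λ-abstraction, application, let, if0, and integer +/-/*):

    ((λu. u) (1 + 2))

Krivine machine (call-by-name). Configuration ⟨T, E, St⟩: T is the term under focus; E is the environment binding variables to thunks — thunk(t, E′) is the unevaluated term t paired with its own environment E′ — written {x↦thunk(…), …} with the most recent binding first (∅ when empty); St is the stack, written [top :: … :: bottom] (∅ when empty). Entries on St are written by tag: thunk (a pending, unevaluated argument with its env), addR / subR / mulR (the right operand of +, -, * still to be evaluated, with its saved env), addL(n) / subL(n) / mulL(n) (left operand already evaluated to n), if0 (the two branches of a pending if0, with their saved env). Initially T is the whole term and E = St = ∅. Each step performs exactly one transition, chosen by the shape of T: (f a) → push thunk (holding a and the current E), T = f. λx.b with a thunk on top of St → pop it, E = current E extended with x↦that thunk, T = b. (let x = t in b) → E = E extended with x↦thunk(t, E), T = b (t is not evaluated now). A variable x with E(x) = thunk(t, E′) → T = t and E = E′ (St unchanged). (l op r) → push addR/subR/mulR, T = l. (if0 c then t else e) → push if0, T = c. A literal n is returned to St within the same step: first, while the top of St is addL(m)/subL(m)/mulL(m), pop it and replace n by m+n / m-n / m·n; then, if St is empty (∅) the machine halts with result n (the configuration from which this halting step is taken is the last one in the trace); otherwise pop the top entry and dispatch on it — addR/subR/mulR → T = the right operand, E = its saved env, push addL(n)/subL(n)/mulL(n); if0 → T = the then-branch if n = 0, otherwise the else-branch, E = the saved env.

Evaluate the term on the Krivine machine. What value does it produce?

Answer: 3

Machine steps:
0. <T=((λu. u) (1 + 2)), E=∅, St=∅>
1. <T=(λu. u), E=∅, St=[thunk]>
2. <T=u, E={u↦thunk((1 + 2), ∅)}, St=∅>
3. <T=(1 + 2), E=∅, St=∅>
4. <T=1, E=∅, St=[addR]>
5. <T=2, E=∅, St=[addL(1)]>
→ final value 3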